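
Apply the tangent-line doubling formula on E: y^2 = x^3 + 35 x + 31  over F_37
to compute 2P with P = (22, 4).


Doubling: s = (3 x1^2 + a) / (2 y1)
s = (3*22^2 + 35) / (2*4) mod 37 = 24
x3 = s^2 - 2 x1 mod 37 = 24^2 - 2*22 = 14
y3 = s (x1 - x3) - y1 mod 37 = 24 * (22 - 14) - 4 = 3

2P = (14, 3)


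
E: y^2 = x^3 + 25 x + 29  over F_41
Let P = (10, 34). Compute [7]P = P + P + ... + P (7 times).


k = 7 = 111_2 (binary, LSB first: 111)
Double-and-add from P = (10, 34):
  bit 0 = 1: acc = O + (10, 34) = (10, 34)
  bit 1 = 1: acc = (10, 34) + (20, 40) = (13, 38)
  bit 2 = 1: acc = (13, 38) + (38, 38) = (31, 3)

7P = (31, 3)


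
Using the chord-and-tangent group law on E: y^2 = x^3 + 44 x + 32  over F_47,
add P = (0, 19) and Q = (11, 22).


P != Q, so use the chord formula.
s = (y2 - y1) / (x2 - x1) = (3) / (11) mod 47 = 43
x3 = s^2 - x1 - x2 mod 47 = 43^2 - 0 - 11 = 5
y3 = s (x1 - x3) - y1 mod 47 = 43 * (0 - 5) - 19 = 1

P + Q = (5, 1)


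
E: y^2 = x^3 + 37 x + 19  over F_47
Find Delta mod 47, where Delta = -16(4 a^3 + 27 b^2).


4 a^3 + 27 b^2 = 4*37^3 + 27*19^2 = 202612 + 9747 = 212359
Delta = -16 * (212359) = -3397744
Delta mod 47 = 27

Delta = 27 (mod 47)


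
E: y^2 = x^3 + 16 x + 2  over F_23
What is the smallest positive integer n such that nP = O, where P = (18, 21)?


Compute successive multiples of P until we hit O:
  1P = (18, 21)
  2P = (0, 18)
  3P = (21, 13)
  4P = (9, 1)
  5P = (14, 16)
  6P = (17, 9)
  7P = (17, 14)
  8P = (14, 7)
  ... (continuing to 13P)
  13P = O

ord(P) = 13


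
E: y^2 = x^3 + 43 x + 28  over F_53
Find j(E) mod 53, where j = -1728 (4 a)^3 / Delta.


Delta = -16(4 a^3 + 27 b^2) mod 53 = 11
-1728 * (4 a)^3 = -1728 * (4*43)^3 mod 53 = 27
j = 27 * 11^(-1) mod 53 = 41

j = 41 (mod 53)


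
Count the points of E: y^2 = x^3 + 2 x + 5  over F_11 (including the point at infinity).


For each x in F_11, count y with y^2 = x^3 + 2 x + 5 mod 11:
  x = 0: RHS = 5, y in [4, 7]  -> 2 point(s)
  x = 3: RHS = 5, y in [4, 7]  -> 2 point(s)
  x = 4: RHS = 0, y in [0]  -> 1 point(s)
  x = 8: RHS = 5, y in [4, 7]  -> 2 point(s)
  x = 9: RHS = 4, y in [2, 9]  -> 2 point(s)
Affine points: 9. Add the point at infinity: total = 10.

#E(F_11) = 10


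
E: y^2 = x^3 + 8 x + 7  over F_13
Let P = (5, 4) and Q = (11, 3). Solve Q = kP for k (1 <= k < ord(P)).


Enumerate multiples of P until we hit Q = (11, 3):
  1P = (5, 4)
  2P = (4, 8)
  3P = (7, 4)
  4P = (1, 9)
  5P = (11, 10)
  6P = (11, 3)
Match found at i = 6.

k = 6


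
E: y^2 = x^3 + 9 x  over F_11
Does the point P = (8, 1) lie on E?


Check whether y^2 = x^3 + 9 x + 0 (mod 11) for (x, y) = (8, 1).
LHS: y^2 = 1^2 mod 11 = 1
RHS: x^3 + 9 x + 0 = 8^3 + 9*8 + 0 mod 11 = 1
LHS = RHS

Yes, on the curve


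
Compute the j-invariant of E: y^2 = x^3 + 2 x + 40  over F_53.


Delta = -16(4 a^3 + 27 b^2) mod 53 = 44
-1728 * (4 a)^3 = -1728 * (4*2)^3 mod 53 = 46
j = 46 * 44^(-1) mod 53 = 42

j = 42 (mod 53)


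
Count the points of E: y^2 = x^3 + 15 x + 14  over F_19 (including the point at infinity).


For each x in F_19, count y with y^2 = x^3 + 15 x + 14 mod 19:
  x = 1: RHS = 11, y in [7, 12]  -> 2 point(s)
  x = 4: RHS = 5, y in [9, 10]  -> 2 point(s)
  x = 5: RHS = 5, y in [9, 10]  -> 2 point(s)
  x = 6: RHS = 16, y in [4, 15]  -> 2 point(s)
  x = 7: RHS = 6, y in [5, 14]  -> 2 point(s)
  x = 8: RHS = 0, y in [0]  -> 1 point(s)
  x = 9: RHS = 4, y in [2, 17]  -> 2 point(s)
  x = 10: RHS = 5, y in [9, 10]  -> 2 point(s)
  x = 11: RHS = 9, y in [3, 16]  -> 2 point(s)
  x = 14: RHS = 4, y in [2, 17]  -> 2 point(s)
  x = 15: RHS = 4, y in [2, 17]  -> 2 point(s)
  x = 18: RHS = 17, y in [6, 13]  -> 2 point(s)
Affine points: 23. Add the point at infinity: total = 24.

#E(F_19) = 24


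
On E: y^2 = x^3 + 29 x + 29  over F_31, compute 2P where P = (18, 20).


Doubling: s = (3 x1^2 + a) / (2 y1)
s = (3*18^2 + 29) / (2*20) mod 31 = 1
x3 = s^2 - 2 x1 mod 31 = 1^2 - 2*18 = 27
y3 = s (x1 - x3) - y1 mod 31 = 1 * (18 - 27) - 20 = 2

2P = (27, 2)


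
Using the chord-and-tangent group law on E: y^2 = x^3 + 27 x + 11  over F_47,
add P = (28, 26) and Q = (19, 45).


P != Q, so use the chord formula.
s = (y2 - y1) / (x2 - x1) = (19) / (38) mod 47 = 24
x3 = s^2 - x1 - x2 mod 47 = 24^2 - 28 - 19 = 12
y3 = s (x1 - x3) - y1 mod 47 = 24 * (28 - 12) - 26 = 29

P + Q = (12, 29)


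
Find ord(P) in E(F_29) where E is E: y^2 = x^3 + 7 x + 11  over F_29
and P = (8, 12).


Compute successive multiples of P until we hit O:
  1P = (8, 12)
  2P = (9, 22)
  3P = (25, 21)
  4P = (2, 27)
  5P = (18, 13)
  6P = (12, 5)
  7P = (3, 1)
  8P = (24, 5)
  ... (continuing to 23P)
  23P = O

ord(P) = 23


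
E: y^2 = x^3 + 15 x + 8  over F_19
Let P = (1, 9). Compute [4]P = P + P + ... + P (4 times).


k = 4 = 100_2 (binary, LSB first: 001)
Double-and-add from P = (1, 9):
  bit 0 = 0: acc unchanged = O
  bit 1 = 0: acc unchanged = O
  bit 2 = 1: acc = O + (18, 7) = (18, 7)

4P = (18, 7)


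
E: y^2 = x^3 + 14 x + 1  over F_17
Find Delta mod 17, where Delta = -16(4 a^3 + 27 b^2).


4 a^3 + 27 b^2 = 4*14^3 + 27*1^2 = 10976 + 27 = 11003
Delta = -16 * (11003) = -176048
Delta mod 17 = 4

Delta = 4 (mod 17)


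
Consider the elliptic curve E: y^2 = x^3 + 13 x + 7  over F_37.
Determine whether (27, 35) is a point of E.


Check whether y^2 = x^3 + 13 x + 7 (mod 37) for (x, y) = (27, 35).
LHS: y^2 = 35^2 mod 37 = 4
RHS: x^3 + 13 x + 7 = 27^3 + 13*27 + 7 mod 37 = 24
LHS != RHS

No, not on the curve


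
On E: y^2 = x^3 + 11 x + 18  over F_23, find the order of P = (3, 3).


Compute successive multiples of P until we hit O:
  1P = (3, 3)
  2P = (6, 1)
  3P = (17, 14)
  4P = (15, 4)
  5P = (9, 8)
  6P = (20, 2)
  7P = (16, 14)
  8P = (22, 11)
  ... (continuing to 31P)
  31P = O

ord(P) = 31


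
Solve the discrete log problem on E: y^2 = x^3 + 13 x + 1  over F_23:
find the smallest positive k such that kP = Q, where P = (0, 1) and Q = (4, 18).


Enumerate multiples of P until we hit Q = (4, 18):
  1P = (0, 1)
  2P = (2, 9)
  3P = (14, 12)
  4P = (21, 17)
  5P = (20, 21)
  6P = (4, 18)
Match found at i = 6.

k = 6


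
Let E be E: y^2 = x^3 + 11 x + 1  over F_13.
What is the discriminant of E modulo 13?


4 a^3 + 27 b^2 = 4*11^3 + 27*1^2 = 5324 + 27 = 5351
Delta = -16 * (5351) = -85616
Delta mod 13 = 2

Delta = 2 (mod 13)


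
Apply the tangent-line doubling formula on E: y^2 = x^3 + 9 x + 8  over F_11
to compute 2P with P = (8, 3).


Doubling: s = (3 x1^2 + a) / (2 y1)
s = (3*8^2 + 9) / (2*3) mod 11 = 6
x3 = s^2 - 2 x1 mod 11 = 6^2 - 2*8 = 9
y3 = s (x1 - x3) - y1 mod 11 = 6 * (8 - 9) - 3 = 2

2P = (9, 2)


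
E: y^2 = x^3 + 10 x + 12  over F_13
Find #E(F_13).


For each x in F_13, count y with y^2 = x^3 + 10 x + 12 mod 13:
  x = 0: RHS = 12, y in [5, 8]  -> 2 point(s)
  x = 1: RHS = 10, y in [6, 7]  -> 2 point(s)
  x = 2: RHS = 1, y in [1, 12]  -> 2 point(s)
  x = 3: RHS = 4, y in [2, 11]  -> 2 point(s)
  x = 4: RHS = 12, y in [5, 8]  -> 2 point(s)
  x = 7: RHS = 9, y in [3, 10]  -> 2 point(s)
  x = 9: RHS = 12, y in [5, 8]  -> 2 point(s)
  x = 11: RHS = 10, y in [6, 7]  -> 2 point(s)
  x = 12: RHS = 1, y in [1, 12]  -> 2 point(s)
Affine points: 18. Add the point at infinity: total = 19.

#E(F_13) = 19


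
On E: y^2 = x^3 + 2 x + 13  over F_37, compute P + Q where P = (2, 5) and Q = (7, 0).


P != Q, so use the chord formula.
s = (y2 - y1) / (x2 - x1) = (32) / (5) mod 37 = 36
x3 = s^2 - x1 - x2 mod 37 = 36^2 - 2 - 7 = 29
y3 = s (x1 - x3) - y1 mod 37 = 36 * (2 - 29) - 5 = 22

P + Q = (29, 22)


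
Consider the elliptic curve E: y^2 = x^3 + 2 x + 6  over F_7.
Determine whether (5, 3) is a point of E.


Check whether y^2 = x^3 + 2 x + 6 (mod 7) for (x, y) = (5, 3).
LHS: y^2 = 3^2 mod 7 = 2
RHS: x^3 + 2 x + 6 = 5^3 + 2*5 + 6 mod 7 = 1
LHS != RHS

No, not on the curve


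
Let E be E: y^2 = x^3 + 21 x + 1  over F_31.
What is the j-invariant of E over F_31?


Delta = -16(4 a^3 + 27 b^2) mod 31 = 18
-1728 * (4 a)^3 = -1728 * (4*21)^3 mod 31 = 27
j = 27 * 18^(-1) mod 31 = 17

j = 17 (mod 31)


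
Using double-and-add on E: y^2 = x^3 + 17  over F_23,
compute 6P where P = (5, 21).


k = 6 = 110_2 (binary, LSB first: 011)
Double-and-add from P = (5, 21):
  bit 0 = 0: acc unchanged = O
  bit 1 = 1: acc = O + (21, 3) = (21, 3)
  bit 2 = 1: acc = (21, 3) + (8, 0) = (21, 20)

6P = (21, 20)


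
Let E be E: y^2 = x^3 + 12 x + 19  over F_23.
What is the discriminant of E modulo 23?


4 a^3 + 27 b^2 = 4*12^3 + 27*19^2 = 6912 + 9747 = 16659
Delta = -16 * (16659) = -266544
Delta mod 23 = 3

Delta = 3 (mod 23)


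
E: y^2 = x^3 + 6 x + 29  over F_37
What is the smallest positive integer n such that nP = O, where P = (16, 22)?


Compute successive multiples of P until we hit O:
  1P = (16, 22)
  2P = (15, 4)
  3P = (34, 24)
  4P = (3, 0)
  5P = (34, 13)
  6P = (15, 33)
  7P = (16, 15)
  8P = O

ord(P) = 8


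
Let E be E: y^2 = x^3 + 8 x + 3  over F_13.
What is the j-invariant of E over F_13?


Delta = -16(4 a^3 + 27 b^2) mod 13 = 4
-1728 * (4 a)^3 = -1728 * (4*8)^3 mod 13 = 8
j = 8 * 4^(-1) mod 13 = 2

j = 2 (mod 13)


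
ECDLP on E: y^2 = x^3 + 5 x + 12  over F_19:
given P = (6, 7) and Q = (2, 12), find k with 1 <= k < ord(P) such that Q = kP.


Enumerate multiples of P until we hit Q = (2, 12):
  1P = (6, 7)
  2P = (4, 1)
  3P = (18, 14)
  4P = (15, 2)
  5P = (3, 4)
  6P = (11, 7)
  7P = (2, 12)
Match found at i = 7.

k = 7


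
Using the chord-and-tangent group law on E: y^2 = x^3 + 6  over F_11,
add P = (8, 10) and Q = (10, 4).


P != Q, so use the chord formula.
s = (y2 - y1) / (x2 - x1) = (5) / (2) mod 11 = 8
x3 = s^2 - x1 - x2 mod 11 = 8^2 - 8 - 10 = 2
y3 = s (x1 - x3) - y1 mod 11 = 8 * (8 - 2) - 10 = 5

P + Q = (2, 5)


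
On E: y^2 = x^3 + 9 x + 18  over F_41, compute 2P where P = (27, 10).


Doubling: s = (3 x1^2 + a) / (2 y1)
s = (3*27^2 + 9) / (2*10) mod 41 = 36
x3 = s^2 - 2 x1 mod 41 = 36^2 - 2*27 = 12
y3 = s (x1 - x3) - y1 mod 41 = 36 * (27 - 12) - 10 = 38

2P = (12, 38)


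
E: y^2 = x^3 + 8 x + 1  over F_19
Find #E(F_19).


For each x in F_19, count y with y^2 = x^3 + 8 x + 1 mod 19:
  x = 0: RHS = 1, y in [1, 18]  -> 2 point(s)
  x = 2: RHS = 6, y in [5, 14]  -> 2 point(s)
  x = 7: RHS = 1, y in [1, 18]  -> 2 point(s)
  x = 8: RHS = 7, y in [8, 11]  -> 2 point(s)
  x = 9: RHS = 4, y in [2, 17]  -> 2 point(s)
  x = 10: RHS = 17, y in [6, 13]  -> 2 point(s)
  x = 12: RHS = 1, y in [1, 18]  -> 2 point(s)
  x = 14: RHS = 7, y in [8, 11]  -> 2 point(s)
  x = 15: RHS = 0, y in [0]  -> 1 point(s)
  x = 16: RHS = 7, y in [8, 11]  -> 2 point(s)
  x = 18: RHS = 11, y in [7, 12]  -> 2 point(s)
Affine points: 21. Add the point at infinity: total = 22.

#E(F_19) = 22


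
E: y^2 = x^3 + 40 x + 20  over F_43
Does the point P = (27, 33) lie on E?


Check whether y^2 = x^3 + 40 x + 20 (mod 43) for (x, y) = (27, 33).
LHS: y^2 = 33^2 mod 43 = 14
RHS: x^3 + 40 x + 20 = 27^3 + 40*27 + 20 mod 43 = 14
LHS = RHS

Yes, on the curve


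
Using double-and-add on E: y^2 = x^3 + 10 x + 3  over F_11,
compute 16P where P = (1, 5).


k = 16 = 10000_2 (binary, LSB first: 00001)
Double-and-add from P = (1, 5):
  bit 0 = 0: acc unchanged = O
  bit 1 = 0: acc unchanged = O
  bit 2 = 0: acc unchanged = O
  bit 3 = 0: acc unchanged = O
  bit 4 = 1: acc = O + (1, 6) = (1, 6)

16P = (1, 6)


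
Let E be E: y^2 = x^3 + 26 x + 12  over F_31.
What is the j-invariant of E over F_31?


Delta = -16(4 a^3 + 27 b^2) mod 31 = 11
-1728 * (4 a)^3 = -1728 * (4*26)^3 mod 31 = 15
j = 15 * 11^(-1) mod 31 = 7

j = 7 (mod 31)


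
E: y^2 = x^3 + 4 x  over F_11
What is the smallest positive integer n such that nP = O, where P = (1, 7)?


Compute successive multiples of P until we hit O:
  1P = (1, 7)
  2P = (1, 4)
  3P = O

ord(P) = 3


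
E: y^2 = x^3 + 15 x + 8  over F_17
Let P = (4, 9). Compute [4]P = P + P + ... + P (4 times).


k = 4 = 100_2 (binary, LSB first: 001)
Double-and-add from P = (4, 9):
  bit 0 = 0: acc unchanged = O
  bit 1 = 0: acc unchanged = O
  bit 2 = 1: acc = O + (15, 15) = (15, 15)

4P = (15, 15)


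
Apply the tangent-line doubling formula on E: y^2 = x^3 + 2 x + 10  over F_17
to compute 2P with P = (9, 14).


Doubling: s = (3 x1^2 + a) / (2 y1)
s = (3*9^2 + 2) / (2*14) mod 17 = 13
x3 = s^2 - 2 x1 mod 17 = 13^2 - 2*9 = 15
y3 = s (x1 - x3) - y1 mod 17 = 13 * (9 - 15) - 14 = 10

2P = (15, 10)


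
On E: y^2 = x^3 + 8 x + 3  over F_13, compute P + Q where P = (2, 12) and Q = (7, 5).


P != Q, so use the chord formula.
s = (y2 - y1) / (x2 - x1) = (6) / (5) mod 13 = 9
x3 = s^2 - x1 - x2 mod 13 = 9^2 - 2 - 7 = 7
y3 = s (x1 - x3) - y1 mod 13 = 9 * (2 - 7) - 12 = 8

P + Q = (7, 8)


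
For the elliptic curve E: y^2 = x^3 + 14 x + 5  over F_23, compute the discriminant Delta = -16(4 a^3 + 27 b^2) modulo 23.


4 a^3 + 27 b^2 = 4*14^3 + 27*5^2 = 10976 + 675 = 11651
Delta = -16 * (11651) = -186416
Delta mod 23 = 22

Delta = 22 (mod 23)


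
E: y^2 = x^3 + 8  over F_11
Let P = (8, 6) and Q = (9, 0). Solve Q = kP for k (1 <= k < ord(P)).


Enumerate multiples of P until we hit Q = (9, 0):
  1P = (8, 6)
  2P = (9, 0)
Match found at i = 2.

k = 2


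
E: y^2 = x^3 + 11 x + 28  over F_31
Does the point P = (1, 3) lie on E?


Check whether y^2 = x^3 + 11 x + 28 (mod 31) for (x, y) = (1, 3).
LHS: y^2 = 3^2 mod 31 = 9
RHS: x^3 + 11 x + 28 = 1^3 + 11*1 + 28 mod 31 = 9
LHS = RHS

Yes, on the curve


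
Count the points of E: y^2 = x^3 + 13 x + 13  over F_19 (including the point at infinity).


For each x in F_19, count y with y^2 = x^3 + 13 x + 13 mod 19:
  x = 2: RHS = 9, y in [3, 16]  -> 2 point(s)
  x = 9: RHS = 4, y in [2, 17]  -> 2 point(s)
  x = 11: RHS = 5, y in [9, 10]  -> 2 point(s)
  x = 12: RHS = 16, y in [4, 15]  -> 2 point(s)
  x = 13: RHS = 4, y in [2, 17]  -> 2 point(s)
  x = 15: RHS = 11, y in [7, 12]  -> 2 point(s)
  x = 16: RHS = 4, y in [2, 17]  -> 2 point(s)
  x = 17: RHS = 17, y in [6, 13]  -> 2 point(s)
Affine points: 16. Add the point at infinity: total = 17.

#E(F_19) = 17


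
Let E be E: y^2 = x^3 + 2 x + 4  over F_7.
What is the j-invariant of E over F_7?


Delta = -16(4 a^3 + 27 b^2) mod 7 = 3
-1728 * (4 a)^3 = -1728 * (4*2)^3 mod 7 = 1
j = 1 * 3^(-1) mod 7 = 5

j = 5 (mod 7)


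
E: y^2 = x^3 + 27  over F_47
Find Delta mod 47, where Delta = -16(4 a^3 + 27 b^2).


4 a^3 + 27 b^2 = 4*0^3 + 27*27^2 = 0 + 19683 = 19683
Delta = -16 * (19683) = -314928
Delta mod 47 = 19

Delta = 19 (mod 47)


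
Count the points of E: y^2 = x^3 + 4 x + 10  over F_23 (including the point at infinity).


For each x in F_23, count y with y^2 = x^3 + 4 x + 10 mod 23:
  x = 2: RHS = 3, y in [7, 16]  -> 2 point(s)
  x = 3: RHS = 3, y in [7, 16]  -> 2 point(s)
  x = 7: RHS = 13, y in [6, 17]  -> 2 point(s)
  x = 8: RHS = 2, y in [5, 18]  -> 2 point(s)
  x = 9: RHS = 16, y in [4, 19]  -> 2 point(s)
  x = 14: RHS = 4, y in [2, 21]  -> 2 point(s)
  x = 15: RHS = 18, y in [8, 15]  -> 2 point(s)
  x = 17: RHS = 0, y in [0]  -> 1 point(s)
  x = 18: RHS = 3, y in [7, 16]  -> 2 point(s)
Affine points: 17. Add the point at infinity: total = 18.

#E(F_23) = 18


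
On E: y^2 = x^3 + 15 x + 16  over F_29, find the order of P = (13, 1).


Compute successive multiples of P until we hit O:
  1P = (13, 1)
  2P = (3, 28)
  3P = (20, 15)
  4P = (0, 25)
  5P = (11, 2)
  6P = (27, 6)
  7P = (2, 5)
  8P = (23, 0)
  ... (continuing to 16P)
  16P = O

ord(P) = 16


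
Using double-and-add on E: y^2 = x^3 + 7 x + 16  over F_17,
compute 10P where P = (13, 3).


k = 10 = 1010_2 (binary, LSB first: 0101)
Double-and-add from P = (13, 3):
  bit 0 = 0: acc unchanged = O
  bit 1 = 1: acc = O + (16, 12) = (16, 12)
  bit 2 = 0: acc unchanged = (16, 12)
  bit 3 = 1: acc = (16, 12) + (11, 8) = (9, 14)

10P = (9, 14)


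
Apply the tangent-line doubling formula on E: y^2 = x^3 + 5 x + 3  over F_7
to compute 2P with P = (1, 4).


Doubling: s = (3 x1^2 + a) / (2 y1)
s = (3*1^2 + 5) / (2*4) mod 7 = 1
x3 = s^2 - 2 x1 mod 7 = 1^2 - 2*1 = 6
y3 = s (x1 - x3) - y1 mod 7 = 1 * (1 - 6) - 4 = 5

2P = (6, 5)


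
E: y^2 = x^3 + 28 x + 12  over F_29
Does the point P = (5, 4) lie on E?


Check whether y^2 = x^3 + 28 x + 12 (mod 29) for (x, y) = (5, 4).
LHS: y^2 = 4^2 mod 29 = 16
RHS: x^3 + 28 x + 12 = 5^3 + 28*5 + 12 mod 29 = 16
LHS = RHS

Yes, on the curve


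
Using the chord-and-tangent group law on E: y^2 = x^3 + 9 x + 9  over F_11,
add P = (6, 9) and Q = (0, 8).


P != Q, so use the chord formula.
s = (y2 - y1) / (x2 - x1) = (10) / (5) mod 11 = 2
x3 = s^2 - x1 - x2 mod 11 = 2^2 - 6 - 0 = 9
y3 = s (x1 - x3) - y1 mod 11 = 2 * (6 - 9) - 9 = 7

P + Q = (9, 7)


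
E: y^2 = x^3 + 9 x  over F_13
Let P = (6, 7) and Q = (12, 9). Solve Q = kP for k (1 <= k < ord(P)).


Enumerate multiples of P until we hit Q = (12, 9):
  1P = (6, 7)
  2P = (1, 6)
  3P = (5, 1)
  4P = (12, 9)
Match found at i = 4.

k = 4


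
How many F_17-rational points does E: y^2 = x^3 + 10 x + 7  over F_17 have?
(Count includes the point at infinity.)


For each x in F_17, count y with y^2 = x^3 + 10 x + 7 mod 17:
  x = 1: RHS = 1, y in [1, 16]  -> 2 point(s)
  x = 2: RHS = 1, y in [1, 16]  -> 2 point(s)
  x = 3: RHS = 13, y in [8, 9]  -> 2 point(s)
  x = 4: RHS = 9, y in [3, 14]  -> 2 point(s)
  x = 8: RHS = 4, y in [2, 15]  -> 2 point(s)
  x = 10: RHS = 2, y in [6, 11]  -> 2 point(s)
  x = 12: RHS = 2, y in [6, 11]  -> 2 point(s)
  x = 14: RHS = 1, y in [1, 16]  -> 2 point(s)
  x = 15: RHS = 13, y in [8, 9]  -> 2 point(s)
  x = 16: RHS = 13, y in [8, 9]  -> 2 point(s)
Affine points: 20. Add the point at infinity: total = 21.

#E(F_17) = 21


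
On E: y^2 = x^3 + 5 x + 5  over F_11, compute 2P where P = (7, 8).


Doubling: s = (3 x1^2 + a) / (2 y1)
s = (3*7^2 + 5) / (2*8) mod 11 = 4
x3 = s^2 - 2 x1 mod 11 = 4^2 - 2*7 = 2
y3 = s (x1 - x3) - y1 mod 11 = 4 * (7 - 2) - 8 = 1

2P = (2, 1)


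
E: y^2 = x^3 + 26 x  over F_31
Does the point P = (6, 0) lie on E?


Check whether y^2 = x^3 + 26 x + 0 (mod 31) for (x, y) = (6, 0).
LHS: y^2 = 0^2 mod 31 = 0
RHS: x^3 + 26 x + 0 = 6^3 + 26*6 + 0 mod 31 = 0
LHS = RHS

Yes, on the curve


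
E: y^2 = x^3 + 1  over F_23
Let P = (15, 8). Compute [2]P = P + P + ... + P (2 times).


k = 2 = 10_2 (binary, LSB first: 01)
Double-and-add from P = (15, 8):
  bit 0 = 0: acc unchanged = O
  bit 1 = 1: acc = O + (22, 0) = (22, 0)

2P = (22, 0)


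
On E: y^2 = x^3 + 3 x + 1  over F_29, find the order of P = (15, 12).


Compute successive multiples of P until we hit O:
  1P = (15, 12)
  2P = (5, 24)
  3P = (0, 28)
  4P = (23, 12)
  5P = (20, 17)
  6P = (24, 8)
  7P = (26, 9)
  8P = (13, 27)
  ... (continuing to 30P)
  30P = O

ord(P) = 30


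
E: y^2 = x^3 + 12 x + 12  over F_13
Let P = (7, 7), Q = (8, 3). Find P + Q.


P != Q, so use the chord formula.
s = (y2 - y1) / (x2 - x1) = (9) / (1) mod 13 = 9
x3 = s^2 - x1 - x2 mod 13 = 9^2 - 7 - 8 = 1
y3 = s (x1 - x3) - y1 mod 13 = 9 * (7 - 1) - 7 = 8

P + Q = (1, 8)


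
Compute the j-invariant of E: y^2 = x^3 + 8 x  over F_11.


Delta = -16(4 a^3 + 27 b^2) mod 11 = 1
-1728 * (4 a)^3 = -1728 * (4*8)^3 mod 11 = 1
j = 1 * 1^(-1) mod 11 = 1

j = 1 (mod 11)


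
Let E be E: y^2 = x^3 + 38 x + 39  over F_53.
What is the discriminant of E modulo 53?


4 a^3 + 27 b^2 = 4*38^3 + 27*39^2 = 219488 + 41067 = 260555
Delta = -16 * (260555) = -4168880
Delta mod 53 = 47

Delta = 47 (mod 53)


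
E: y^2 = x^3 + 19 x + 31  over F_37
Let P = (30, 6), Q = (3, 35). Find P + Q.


P != Q, so use the chord formula.
s = (y2 - y1) / (x2 - x1) = (29) / (10) mod 37 = 14
x3 = s^2 - x1 - x2 mod 37 = 14^2 - 30 - 3 = 15
y3 = s (x1 - x3) - y1 mod 37 = 14 * (30 - 15) - 6 = 19

P + Q = (15, 19)


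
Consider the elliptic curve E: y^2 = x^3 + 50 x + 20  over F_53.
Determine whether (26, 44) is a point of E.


Check whether y^2 = x^3 + 50 x + 20 (mod 53) for (x, y) = (26, 44).
LHS: y^2 = 44^2 mod 53 = 28
RHS: x^3 + 50 x + 20 = 26^3 + 50*26 + 20 mod 53 = 28
LHS = RHS

Yes, on the curve


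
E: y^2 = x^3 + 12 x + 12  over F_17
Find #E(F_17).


For each x in F_17, count y with y^2 = x^3 + 12 x + 12 mod 17:
  x = 1: RHS = 8, y in [5, 12]  -> 2 point(s)
  x = 8: RHS = 8, y in [5, 12]  -> 2 point(s)
  x = 9: RHS = 16, y in [4, 13]  -> 2 point(s)
  x = 11: RHS = 13, y in [8, 9]  -> 2 point(s)
  x = 13: RHS = 2, y in [6, 11]  -> 2 point(s)
  x = 14: RHS = 0, y in [0]  -> 1 point(s)
  x = 16: RHS = 16, y in [4, 13]  -> 2 point(s)
Affine points: 13. Add the point at infinity: total = 14.

#E(F_17) = 14


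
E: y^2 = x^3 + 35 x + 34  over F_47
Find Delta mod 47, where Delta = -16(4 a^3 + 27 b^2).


4 a^3 + 27 b^2 = 4*35^3 + 27*34^2 = 171500 + 31212 = 202712
Delta = -16 * (202712) = -3243392
Delta mod 47 = 31

Delta = 31 (mod 47)


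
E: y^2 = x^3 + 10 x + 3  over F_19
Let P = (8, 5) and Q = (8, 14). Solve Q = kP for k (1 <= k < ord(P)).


Enumerate multiples of P until we hit Q = (8, 14):
  1P = (8, 5)
  2P = (9, 9)
  3P = (18, 12)
  4P = (18, 7)
  5P = (9, 10)
  6P = (8, 14)
Match found at i = 6.

k = 6


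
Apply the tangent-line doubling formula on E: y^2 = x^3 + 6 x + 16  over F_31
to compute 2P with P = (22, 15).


Doubling: s = (3 x1^2 + a) / (2 y1)
s = (3*22^2 + 6) / (2*15) mod 31 = 30
x3 = s^2 - 2 x1 mod 31 = 30^2 - 2*22 = 19
y3 = s (x1 - x3) - y1 mod 31 = 30 * (22 - 19) - 15 = 13

2P = (19, 13)


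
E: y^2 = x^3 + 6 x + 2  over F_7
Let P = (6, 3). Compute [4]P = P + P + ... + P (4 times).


k = 4 = 100_2 (binary, LSB first: 001)
Double-and-add from P = (6, 3):
  bit 0 = 0: acc unchanged = O
  bit 1 = 0: acc unchanged = O
  bit 2 = 1: acc = O + (6, 3) = (6, 3)

4P = (6, 3)


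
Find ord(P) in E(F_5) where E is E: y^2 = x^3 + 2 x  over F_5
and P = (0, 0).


Compute successive multiples of P until we hit O:
  1P = (0, 0)
  2P = O

ord(P) = 2


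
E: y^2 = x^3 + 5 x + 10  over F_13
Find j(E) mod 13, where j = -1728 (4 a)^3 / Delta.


Delta = -16(4 a^3 + 27 b^2) mod 13 = 7
-1728 * (4 a)^3 = -1728 * (4*5)^3 mod 13 = 5
j = 5 * 7^(-1) mod 13 = 10

j = 10 (mod 13)


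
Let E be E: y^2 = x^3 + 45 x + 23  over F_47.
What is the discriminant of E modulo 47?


4 a^3 + 27 b^2 = 4*45^3 + 27*23^2 = 364500 + 14283 = 378783
Delta = -16 * (378783) = -6060528
Delta mod 47 = 28

Delta = 28 (mod 47)


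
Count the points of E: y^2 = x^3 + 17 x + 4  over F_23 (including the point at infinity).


For each x in F_23, count y with y^2 = x^3 + 17 x + 4 mod 23:
  x = 0: RHS = 4, y in [2, 21]  -> 2 point(s)
  x = 2: RHS = 0, y in [0]  -> 1 point(s)
  x = 3: RHS = 13, y in [6, 17]  -> 2 point(s)
  x = 6: RHS = 0, y in [0]  -> 1 point(s)
  x = 7: RHS = 6, y in [11, 12]  -> 2 point(s)
  x = 8: RHS = 8, y in [10, 13]  -> 2 point(s)
  x = 9: RHS = 12, y in [9, 14]  -> 2 point(s)
  x = 10: RHS = 1, y in [1, 22]  -> 2 point(s)
  x = 11: RHS = 4, y in [2, 21]  -> 2 point(s)
  x = 12: RHS = 4, y in [2, 21]  -> 2 point(s)
  x = 15: RHS = 0, y in [0]  -> 1 point(s)
  x = 16: RHS = 2, y in [5, 18]  -> 2 point(s)
  x = 17: RHS = 8, y in [10, 13]  -> 2 point(s)
  x = 18: RHS = 1, y in [1, 22]  -> 2 point(s)
  x = 20: RHS = 18, y in [8, 15]  -> 2 point(s)
  x = 21: RHS = 8, y in [10, 13]  -> 2 point(s)
  x = 22: RHS = 9, y in [3, 20]  -> 2 point(s)
Affine points: 31. Add the point at infinity: total = 32.

#E(F_23) = 32


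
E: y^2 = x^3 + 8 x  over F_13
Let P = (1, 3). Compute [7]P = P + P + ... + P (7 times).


k = 7 = 111_2 (binary, LSB first: 111)
Double-and-add from P = (1, 3):
  bit 0 = 1: acc = O + (1, 3) = (1, 3)
  bit 1 = 1: acc = (1, 3) + (1, 10) = O
  bit 2 = 1: acc = O + (1, 3) = (1, 3)

7P = (1, 3)


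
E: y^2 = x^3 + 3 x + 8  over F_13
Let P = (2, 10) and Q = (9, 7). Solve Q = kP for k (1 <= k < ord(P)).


Enumerate multiples of P until we hit Q = (9, 7):
  1P = (2, 10)
  2P = (12, 2)
  3P = (9, 6)
  4P = (1, 8)
  5P = (1, 5)
  6P = (9, 7)
Match found at i = 6.

k = 6


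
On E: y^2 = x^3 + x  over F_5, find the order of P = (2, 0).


Compute successive multiples of P until we hit O:
  1P = (2, 0)
  2P = O

ord(P) = 2


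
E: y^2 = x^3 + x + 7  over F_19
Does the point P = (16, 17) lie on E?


Check whether y^2 = x^3 + 1 x + 7 (mod 19) for (x, y) = (16, 17).
LHS: y^2 = 17^2 mod 19 = 4
RHS: x^3 + 1 x + 7 = 16^3 + 1*16 + 7 mod 19 = 15
LHS != RHS

No, not on the curve


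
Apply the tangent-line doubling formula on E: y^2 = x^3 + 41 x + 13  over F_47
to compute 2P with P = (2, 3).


Doubling: s = (3 x1^2 + a) / (2 y1)
s = (3*2^2 + 41) / (2*3) mod 47 = 1
x3 = s^2 - 2 x1 mod 47 = 1^2 - 2*2 = 44
y3 = s (x1 - x3) - y1 mod 47 = 1 * (2 - 44) - 3 = 2

2P = (44, 2)


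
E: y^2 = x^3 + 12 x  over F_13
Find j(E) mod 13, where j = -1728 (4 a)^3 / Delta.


Delta = -16(4 a^3 + 27 b^2) mod 13 = 12
-1728 * (4 a)^3 = -1728 * (4*12)^3 mod 13 = 1
j = 1 * 12^(-1) mod 13 = 12

j = 12 (mod 13)


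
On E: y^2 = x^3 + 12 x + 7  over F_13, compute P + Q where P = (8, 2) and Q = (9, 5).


P != Q, so use the chord formula.
s = (y2 - y1) / (x2 - x1) = (3) / (1) mod 13 = 3
x3 = s^2 - x1 - x2 mod 13 = 3^2 - 8 - 9 = 5
y3 = s (x1 - x3) - y1 mod 13 = 3 * (8 - 5) - 2 = 7

P + Q = (5, 7)


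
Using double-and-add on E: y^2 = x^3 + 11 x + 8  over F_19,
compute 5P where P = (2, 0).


k = 5 = 101_2 (binary, LSB first: 101)
Double-and-add from P = (2, 0):
  bit 0 = 1: acc = O + (2, 0) = (2, 0)
  bit 1 = 0: acc unchanged = (2, 0)
  bit 2 = 1: acc = (2, 0) + O = (2, 0)

5P = (2, 0)


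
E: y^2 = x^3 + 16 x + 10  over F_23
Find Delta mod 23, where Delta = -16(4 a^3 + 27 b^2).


4 a^3 + 27 b^2 = 4*16^3 + 27*10^2 = 16384 + 2700 = 19084
Delta = -16 * (19084) = -305344
Delta mod 23 = 4

Delta = 4 (mod 23)


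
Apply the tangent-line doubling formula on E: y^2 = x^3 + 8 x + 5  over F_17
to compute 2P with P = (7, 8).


Doubling: s = (3 x1^2 + a) / (2 y1)
s = (3*7^2 + 8) / (2*8) mod 17 = 15
x3 = s^2 - 2 x1 mod 17 = 15^2 - 2*7 = 7
y3 = s (x1 - x3) - y1 mod 17 = 15 * (7 - 7) - 8 = 9

2P = (7, 9)


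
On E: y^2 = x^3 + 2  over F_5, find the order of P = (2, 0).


Compute successive multiples of P until we hit O:
  1P = (2, 0)
  2P = O

ord(P) = 2


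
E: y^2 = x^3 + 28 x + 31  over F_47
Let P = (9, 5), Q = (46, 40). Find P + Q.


P != Q, so use the chord formula.
s = (y2 - y1) / (x2 - x1) = (35) / (37) mod 47 = 20
x3 = s^2 - x1 - x2 mod 47 = 20^2 - 9 - 46 = 16
y3 = s (x1 - x3) - y1 mod 47 = 20 * (9 - 16) - 5 = 43

P + Q = (16, 43)


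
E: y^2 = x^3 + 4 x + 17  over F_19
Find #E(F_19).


For each x in F_19, count y with y^2 = x^3 + 4 x + 17 mod 19:
  x = 0: RHS = 17, y in [6, 13]  -> 2 point(s)
  x = 11: RHS = 5, y in [9, 10]  -> 2 point(s)
  x = 12: RHS = 7, y in [8, 11]  -> 2 point(s)
  x = 13: RHS = 5, y in [9, 10]  -> 2 point(s)
  x = 14: RHS = 5, y in [9, 10]  -> 2 point(s)
  x = 16: RHS = 16, y in [4, 15]  -> 2 point(s)
  x = 17: RHS = 1, y in [1, 18]  -> 2 point(s)
Affine points: 14. Add the point at infinity: total = 15.

#E(F_19) = 15


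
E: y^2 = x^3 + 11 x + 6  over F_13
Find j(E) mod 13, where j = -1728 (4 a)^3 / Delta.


Delta = -16(4 a^3 + 27 b^2) mod 13 = 1
-1728 * (4 a)^3 = -1728 * (4*11)^3 mod 13 = 8
j = 8 * 1^(-1) mod 13 = 8

j = 8 (mod 13)


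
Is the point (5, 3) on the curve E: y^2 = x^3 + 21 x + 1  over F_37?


Check whether y^2 = x^3 + 21 x + 1 (mod 37) for (x, y) = (5, 3).
LHS: y^2 = 3^2 mod 37 = 9
RHS: x^3 + 21 x + 1 = 5^3 + 21*5 + 1 mod 37 = 9
LHS = RHS

Yes, on the curve


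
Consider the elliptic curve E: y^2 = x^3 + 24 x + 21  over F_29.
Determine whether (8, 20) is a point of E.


Check whether y^2 = x^3 + 24 x + 21 (mod 29) for (x, y) = (8, 20).
LHS: y^2 = 20^2 mod 29 = 23
RHS: x^3 + 24 x + 21 = 8^3 + 24*8 + 21 mod 29 = 0
LHS != RHS

No, not on the curve


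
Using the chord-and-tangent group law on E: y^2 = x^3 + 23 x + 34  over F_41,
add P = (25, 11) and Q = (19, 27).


P != Q, so use the chord formula.
s = (y2 - y1) / (x2 - x1) = (16) / (35) mod 41 = 11
x3 = s^2 - x1 - x2 mod 41 = 11^2 - 25 - 19 = 36
y3 = s (x1 - x3) - y1 mod 41 = 11 * (25 - 36) - 11 = 32

P + Q = (36, 32)


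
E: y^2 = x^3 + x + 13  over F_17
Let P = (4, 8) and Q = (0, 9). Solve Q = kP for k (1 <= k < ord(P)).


Enumerate multiples of P until we hit Q = (0, 9):
  1P = (4, 8)
  2P = (13, 8)
  3P = (0, 9)
Match found at i = 3.

k = 3


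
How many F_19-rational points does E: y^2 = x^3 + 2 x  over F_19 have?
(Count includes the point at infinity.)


For each x in F_19, count y with y^2 = x^3 + 2 x + 0 mod 19:
  x = 0: RHS = 0, y in [0]  -> 1 point(s)
  x = 6: RHS = 0, y in [0]  -> 1 point(s)
  x = 9: RHS = 6, y in [5, 14]  -> 2 point(s)
  x = 11: RHS = 4, y in [2, 17]  -> 2 point(s)
  x = 12: RHS = 4, y in [2, 17]  -> 2 point(s)
  x = 13: RHS = 0, y in [0]  -> 1 point(s)
  x = 14: RHS = 17, y in [6, 13]  -> 2 point(s)
  x = 15: RHS = 4, y in [2, 17]  -> 2 point(s)
  x = 16: RHS = 5, y in [9, 10]  -> 2 point(s)
  x = 17: RHS = 7, y in [8, 11]  -> 2 point(s)
  x = 18: RHS = 16, y in [4, 15]  -> 2 point(s)
Affine points: 19. Add the point at infinity: total = 20.

#E(F_19) = 20


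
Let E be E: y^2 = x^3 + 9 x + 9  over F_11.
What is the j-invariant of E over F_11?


Delta = -16(4 a^3 + 27 b^2) mod 11 = 5
-1728 * (4 a)^3 = -1728 * (4*9)^3 mod 11 = 6
j = 6 * 5^(-1) mod 11 = 10

j = 10 (mod 11)


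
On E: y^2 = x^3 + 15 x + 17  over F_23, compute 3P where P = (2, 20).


k = 3 = 11_2 (binary, LSB first: 11)
Double-and-add from P = (2, 20):
  bit 0 = 1: acc = O + (2, 20) = (2, 20)
  bit 1 = 1: acc = (2, 20) + (22, 1) = (11, 15)

3P = (11, 15)


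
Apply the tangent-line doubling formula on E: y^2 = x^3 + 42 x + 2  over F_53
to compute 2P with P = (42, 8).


Doubling: s = (3 x1^2 + a) / (2 y1)
s = (3*42^2 + 42) / (2*8) mod 53 = 22
x3 = s^2 - 2 x1 mod 53 = 22^2 - 2*42 = 29
y3 = s (x1 - x3) - y1 mod 53 = 22 * (42 - 29) - 8 = 13

2P = (29, 13)


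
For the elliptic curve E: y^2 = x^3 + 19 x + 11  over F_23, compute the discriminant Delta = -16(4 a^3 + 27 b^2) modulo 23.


4 a^3 + 27 b^2 = 4*19^3 + 27*11^2 = 27436 + 3267 = 30703
Delta = -16 * (30703) = -491248
Delta mod 23 = 9

Delta = 9 (mod 23)


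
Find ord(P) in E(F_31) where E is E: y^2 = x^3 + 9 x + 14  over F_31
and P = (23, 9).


Compute successive multiples of P until we hit O:
  1P = (23, 9)
  2P = (21, 3)
  3P = (27, 10)
  4P = (14, 1)
  5P = (30, 2)
  6P = (10, 9)
  7P = (29, 22)
  8P = (19, 10)
  ... (continuing to 37P)
  37P = O

ord(P) = 37


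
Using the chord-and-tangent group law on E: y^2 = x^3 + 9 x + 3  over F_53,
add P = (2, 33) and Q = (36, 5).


P != Q, so use the chord formula.
s = (y2 - y1) / (x2 - x1) = (25) / (34) mod 53 = 21
x3 = s^2 - x1 - x2 mod 53 = 21^2 - 2 - 36 = 32
y3 = s (x1 - x3) - y1 mod 53 = 21 * (2 - 32) - 33 = 26

P + Q = (32, 26)


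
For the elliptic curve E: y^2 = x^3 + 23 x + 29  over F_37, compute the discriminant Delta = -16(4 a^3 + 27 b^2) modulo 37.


4 a^3 + 27 b^2 = 4*23^3 + 27*29^2 = 48668 + 22707 = 71375
Delta = -16 * (71375) = -1142000
Delta mod 37 = 5

Delta = 5 (mod 37)


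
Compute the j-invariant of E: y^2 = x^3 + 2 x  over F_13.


Delta = -16(4 a^3 + 27 b^2) mod 13 = 8
-1728 * (4 a)^3 = -1728 * (4*2)^3 mod 13 = 5
j = 5 * 8^(-1) mod 13 = 12

j = 12 (mod 13)


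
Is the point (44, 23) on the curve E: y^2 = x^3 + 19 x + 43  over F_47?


Check whether y^2 = x^3 + 19 x + 43 (mod 47) for (x, y) = (44, 23).
LHS: y^2 = 23^2 mod 47 = 12
RHS: x^3 + 19 x + 43 = 44^3 + 19*44 + 43 mod 47 = 6
LHS != RHS

No, not on the curve


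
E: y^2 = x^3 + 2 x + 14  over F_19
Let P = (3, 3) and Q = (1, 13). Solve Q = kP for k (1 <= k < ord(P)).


Enumerate multiples of P until we hit Q = (1, 13):
  1P = (3, 3)
  2P = (1, 13)
Match found at i = 2.

k = 2


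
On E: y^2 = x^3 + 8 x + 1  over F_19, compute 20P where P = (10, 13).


k = 20 = 10100_2 (binary, LSB first: 00101)
Double-and-add from P = (10, 13):
  bit 0 = 0: acc unchanged = O
  bit 1 = 0: acc unchanged = O
  bit 2 = 1: acc = O + (7, 1) = (7, 1)
  bit 3 = 0: acc unchanged = (7, 1)
  bit 4 = 1: acc = (7, 1) + (2, 14) = (16, 11)

20P = (16, 11)


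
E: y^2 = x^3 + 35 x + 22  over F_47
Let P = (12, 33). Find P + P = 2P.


Doubling: s = (3 x1^2 + a) / (2 y1)
s = (3*12^2 + 35) / (2*33) mod 47 = 32
x3 = s^2 - 2 x1 mod 47 = 32^2 - 2*12 = 13
y3 = s (x1 - x3) - y1 mod 47 = 32 * (12 - 13) - 33 = 29

2P = (13, 29)


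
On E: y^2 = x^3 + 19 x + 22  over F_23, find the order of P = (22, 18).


Compute successive multiples of P until we hit O:
  1P = (22, 18)
  2P = (5, 9)
  3P = (4, 1)
  4P = (15, 18)
  5P = (9, 5)
  6P = (16, 11)
  7P = (10, 19)
  8P = (18, 20)
  ... (continuing to 18P)
  18P = O

ord(P) = 18


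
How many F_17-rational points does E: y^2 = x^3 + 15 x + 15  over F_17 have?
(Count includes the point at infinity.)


For each x in F_17, count y with y^2 = x^3 + 15 x + 15 mod 17:
  x = 0: RHS = 15, y in [7, 10]  -> 2 point(s)
  x = 2: RHS = 2, y in [6, 11]  -> 2 point(s)
  x = 3: RHS = 2, y in [6, 11]  -> 2 point(s)
  x = 6: RHS = 15, y in [7, 10]  -> 2 point(s)
  x = 7: RHS = 4, y in [2, 15]  -> 2 point(s)
  x = 8: RHS = 1, y in [1, 16]  -> 2 point(s)
  x = 10: RHS = 9, y in [3, 14]  -> 2 point(s)
  x = 11: RHS = 15, y in [7, 10]  -> 2 point(s)
  x = 12: RHS = 2, y in [6, 11]  -> 2 point(s)
  x = 16: RHS = 16, y in [4, 13]  -> 2 point(s)
Affine points: 20. Add the point at infinity: total = 21.

#E(F_17) = 21


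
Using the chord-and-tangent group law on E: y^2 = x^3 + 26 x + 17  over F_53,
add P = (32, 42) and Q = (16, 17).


P != Q, so use the chord formula.
s = (y2 - y1) / (x2 - x1) = (28) / (37) mod 53 = 38
x3 = s^2 - x1 - x2 mod 53 = 38^2 - 32 - 16 = 18
y3 = s (x1 - x3) - y1 mod 53 = 38 * (32 - 18) - 42 = 13

P + Q = (18, 13)


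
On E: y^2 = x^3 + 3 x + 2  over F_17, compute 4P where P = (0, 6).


k = 4 = 100_2 (binary, LSB first: 001)
Double-and-add from P = (0, 6):
  bit 0 = 0: acc unchanged = O
  bit 1 = 0: acc unchanged = O
  bit 2 = 1: acc = O + (6, 7) = (6, 7)

4P = (6, 7)


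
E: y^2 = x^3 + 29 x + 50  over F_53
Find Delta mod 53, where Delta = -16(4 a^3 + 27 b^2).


4 a^3 + 27 b^2 = 4*29^3 + 27*50^2 = 97556 + 67500 = 165056
Delta = -16 * (165056) = -2640896
Delta mod 53 = 41

Delta = 41 (mod 53)


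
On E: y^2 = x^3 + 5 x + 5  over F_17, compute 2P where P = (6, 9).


Doubling: s = (3 x1^2 + a) / (2 y1)
s = (3*6^2 + 5) / (2*9) mod 17 = 11
x3 = s^2 - 2 x1 mod 17 = 11^2 - 2*6 = 7
y3 = s (x1 - x3) - y1 mod 17 = 11 * (6 - 7) - 9 = 14

2P = (7, 14)


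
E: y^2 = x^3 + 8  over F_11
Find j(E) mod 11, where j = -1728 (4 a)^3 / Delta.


Delta = -16(4 a^3 + 27 b^2) mod 11 = 6
-1728 * (4 a)^3 = -1728 * (4*0)^3 mod 11 = 0
j = 0 * 6^(-1) mod 11 = 0

j = 0 (mod 11)


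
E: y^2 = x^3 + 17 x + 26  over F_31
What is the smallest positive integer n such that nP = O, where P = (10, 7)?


Compute successive multiples of P until we hit O:
  1P = (10, 7)
  2P = (19, 4)
  3P = (9, 3)
  4P = (28, 14)
  5P = (12, 6)
  6P = (17, 12)
  7P = (14, 30)
  8P = (11, 26)
  ... (continuing to 27P)
  27P = O

ord(P) = 27


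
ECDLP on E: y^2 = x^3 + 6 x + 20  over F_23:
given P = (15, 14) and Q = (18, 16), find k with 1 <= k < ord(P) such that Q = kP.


Enumerate multiples of P until we hit Q = (18, 16):
  1P = (15, 14)
  2P = (22, 17)
  3P = (12, 7)
  4P = (4, 4)
  5P = (13, 15)
  6P = (1, 2)
  7P = (19, 22)
  8P = (16, 7)
  9P = (18, 7)
  10P = (21, 0)
  11P = (18, 16)
Match found at i = 11.

k = 11


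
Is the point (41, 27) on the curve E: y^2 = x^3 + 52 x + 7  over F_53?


Check whether y^2 = x^3 + 52 x + 7 (mod 53) for (x, y) = (41, 27).
LHS: y^2 = 27^2 mod 53 = 40
RHS: x^3 + 52 x + 7 = 41^3 + 52*41 + 7 mod 53 = 40
LHS = RHS

Yes, on the curve


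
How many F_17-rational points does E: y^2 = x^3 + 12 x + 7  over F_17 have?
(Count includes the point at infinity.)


For each x in F_17, count y with y^2 = x^3 + 12 x + 7 mod 17:
  x = 3: RHS = 2, y in [6, 11]  -> 2 point(s)
  x = 4: RHS = 0, y in [0]  -> 1 point(s)
  x = 7: RHS = 9, y in [3, 14]  -> 2 point(s)
  x = 11: RHS = 8, y in [5, 12]  -> 2 point(s)
  x = 12: RHS = 9, y in [3, 14]  -> 2 point(s)
  x = 15: RHS = 9, y in [3, 14]  -> 2 point(s)
Affine points: 11. Add the point at infinity: total = 12.

#E(F_17) = 12


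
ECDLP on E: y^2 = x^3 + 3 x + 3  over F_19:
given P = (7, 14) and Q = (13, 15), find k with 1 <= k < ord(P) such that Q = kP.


Enumerate multiples of P until we hit Q = (13, 15):
  1P = (7, 14)
  2P = (2, 6)
  3P = (8, 11)
  4P = (13, 4)
  5P = (6, 16)
  6P = (10, 11)
  7P = (3, 1)
  8P = (16, 9)
  9P = (1, 8)
  10P = (12, 0)
  11P = (1, 11)
  12P = (16, 10)
  13P = (3, 18)
  14P = (10, 8)
  15P = (6, 3)
  16P = (13, 15)
Match found at i = 16.

k = 16


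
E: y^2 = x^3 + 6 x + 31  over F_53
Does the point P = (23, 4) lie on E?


Check whether y^2 = x^3 + 6 x + 31 (mod 53) for (x, y) = (23, 4).
LHS: y^2 = 4^2 mod 53 = 16
RHS: x^3 + 6 x + 31 = 23^3 + 6*23 + 31 mod 53 = 40
LHS != RHS

No, not on the curve


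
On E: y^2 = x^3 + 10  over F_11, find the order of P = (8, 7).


Compute successive multiples of P until we hit O:
  1P = (8, 7)
  2P = (10, 8)
  3P = (7, 10)
  4P = (5, 6)
  5P = (3, 2)
  6P = (1, 0)
  7P = (3, 9)
  8P = (5, 5)
  ... (continuing to 12P)
  12P = O

ord(P) = 12


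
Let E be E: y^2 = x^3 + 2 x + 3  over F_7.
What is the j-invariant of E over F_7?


Delta = -16(4 a^3 + 27 b^2) mod 7 = 3
-1728 * (4 a)^3 = -1728 * (4*2)^3 mod 7 = 1
j = 1 * 3^(-1) mod 7 = 5

j = 5 (mod 7)


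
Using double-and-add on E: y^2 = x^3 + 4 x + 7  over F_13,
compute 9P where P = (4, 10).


k = 9 = 1001_2 (binary, LSB first: 1001)
Double-and-add from P = (4, 10):
  bit 0 = 1: acc = O + (4, 10) = (4, 10)
  bit 1 = 0: acc unchanged = (4, 10)
  bit 2 = 0: acc unchanged = (4, 10)
  bit 3 = 1: acc = (4, 10) + (2, 6) = (11, 2)

9P = (11, 2)


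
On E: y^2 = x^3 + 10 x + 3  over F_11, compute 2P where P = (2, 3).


Doubling: s = (3 x1^2 + a) / (2 y1)
s = (3*2^2 + 10) / (2*3) mod 11 = 0
x3 = s^2 - 2 x1 mod 11 = 0^2 - 2*2 = 7
y3 = s (x1 - x3) - y1 mod 11 = 0 * (2 - 7) - 3 = 8

2P = (7, 8)


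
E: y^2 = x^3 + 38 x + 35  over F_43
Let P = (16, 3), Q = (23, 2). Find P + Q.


P != Q, so use the chord formula.
s = (y2 - y1) / (x2 - x1) = (42) / (7) mod 43 = 6
x3 = s^2 - x1 - x2 mod 43 = 6^2 - 16 - 23 = 40
y3 = s (x1 - x3) - y1 mod 43 = 6 * (16 - 40) - 3 = 25

P + Q = (40, 25)


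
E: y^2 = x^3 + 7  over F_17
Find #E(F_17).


For each x in F_17, count y with y^2 = x^3 + 0 x + 7 mod 17:
  x = 1: RHS = 8, y in [5, 12]  -> 2 point(s)
  x = 2: RHS = 15, y in [7, 10]  -> 2 point(s)
  x = 3: RHS = 0, y in [0]  -> 1 point(s)
  x = 5: RHS = 13, y in [8, 9]  -> 2 point(s)
  x = 6: RHS = 2, y in [6, 11]  -> 2 point(s)
  x = 8: RHS = 9, y in [3, 14]  -> 2 point(s)
  x = 10: RHS = 4, y in [2, 15]  -> 2 point(s)
  x = 12: RHS = 1, y in [1, 16]  -> 2 point(s)
  x = 15: RHS = 16, y in [4, 13]  -> 2 point(s)
Affine points: 17. Add the point at infinity: total = 18.

#E(F_17) = 18


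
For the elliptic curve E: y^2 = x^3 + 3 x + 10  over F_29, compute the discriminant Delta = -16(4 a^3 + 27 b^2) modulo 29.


4 a^3 + 27 b^2 = 4*3^3 + 27*10^2 = 108 + 2700 = 2808
Delta = -16 * (2808) = -44928
Delta mod 29 = 22

Delta = 22 (mod 29)


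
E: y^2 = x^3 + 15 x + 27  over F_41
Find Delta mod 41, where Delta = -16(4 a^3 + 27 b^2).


4 a^3 + 27 b^2 = 4*15^3 + 27*27^2 = 13500 + 19683 = 33183
Delta = -16 * (33183) = -530928
Delta mod 41 = 22

Delta = 22 (mod 41)


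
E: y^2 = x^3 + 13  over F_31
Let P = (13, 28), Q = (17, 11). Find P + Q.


P != Q, so use the chord formula.
s = (y2 - y1) / (x2 - x1) = (14) / (4) mod 31 = 19
x3 = s^2 - x1 - x2 mod 31 = 19^2 - 13 - 17 = 21
y3 = s (x1 - x3) - y1 mod 31 = 19 * (13 - 21) - 28 = 6

P + Q = (21, 6)


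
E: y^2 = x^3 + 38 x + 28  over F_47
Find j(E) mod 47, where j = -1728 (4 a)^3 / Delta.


Delta = -16(4 a^3 + 27 b^2) mod 47 = 26
-1728 * (4 a)^3 = -1728 * (4*38)^3 mod 47 = 24
j = 24 * 26^(-1) mod 47 = 19

j = 19 (mod 47)


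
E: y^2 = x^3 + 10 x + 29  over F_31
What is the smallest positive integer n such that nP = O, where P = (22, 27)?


Compute successive multiples of P until we hit O:
  1P = (22, 27)
  2P = (15, 19)
  3P = (1, 28)
  4P = (17, 20)
  5P = (20, 13)
  6P = (7, 16)
  7P = (21, 13)
  8P = (29, 30)
  ... (continuing to 19P)
  19P = O

ord(P) = 19
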